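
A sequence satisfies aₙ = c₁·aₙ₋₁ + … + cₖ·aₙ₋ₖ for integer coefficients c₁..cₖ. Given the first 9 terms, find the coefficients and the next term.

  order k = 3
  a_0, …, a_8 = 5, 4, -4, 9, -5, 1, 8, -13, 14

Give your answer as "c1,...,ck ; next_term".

  a_3 = -1·-4 + 0·4 + 1·5 = 9
  a_4 = -1·9 + 0·-4 + 1·4 = -5
  a_5 = -1·-5 + 0·9 + 1·-4 = 1
  a_6 = -1·1 + 0·-5 + 1·9 = 8
  a_7 = -1·8 + 0·1 + 1·-5 = -13
  a_8 = -1·-13 + 0·8 + 1·1 = 14
  a_9 = -1·14 + 0·-13 + 1·8 = -6

-1,0,1 ; -6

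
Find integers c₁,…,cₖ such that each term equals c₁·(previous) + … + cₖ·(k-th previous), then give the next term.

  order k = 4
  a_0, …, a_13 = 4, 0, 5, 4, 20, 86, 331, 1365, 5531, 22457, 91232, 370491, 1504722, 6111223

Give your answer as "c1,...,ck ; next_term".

  a_4 = 3·4 + 4·5 + 2·0 + -3·4 = 20
  a_5 = 3·20 + 4·4 + 2·5 + -3·0 = 86
  a_6 = 3·86 + 4·20 + 2·4 + -3·5 = 331
  a_7 = 3·331 + 4·86 + 2·20 + -3·4 = 1365
  a_8 = 3·1365 + 4·331 + 2·86 + -3·20 = 5531
  a_9 = 3·5531 + 4·1365 + 2·331 + -3·86 = 22457
  a_10 = 3·22457 + 4·5531 + 2·1365 + -3·331 = 91232
  a_11 = 3·91232 + 4·22457 + 2·5531 + -3·1365 = 370491
  a_12 = 3·370491 + 4·91232 + 2·22457 + -3·5531 = 1504722
  a_13 = 3·1504722 + 4·370491 + 2·91232 + -3·22457 = 6111223
  a_14 = 3·6111223 + 4·1504722 + 2·370491 + -3·91232 = 24819843

3,4,2,-3 ; 24819843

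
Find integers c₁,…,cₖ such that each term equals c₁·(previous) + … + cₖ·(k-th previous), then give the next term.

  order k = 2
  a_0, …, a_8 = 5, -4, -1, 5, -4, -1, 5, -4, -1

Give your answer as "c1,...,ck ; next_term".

-1,-1 ; 5

  a_2 = -1·-4 + -1·5 = -1
  a_3 = -1·-1 + -1·-4 = 5
  a_4 = -1·5 + -1·-1 = -4
  a_5 = -1·-4 + -1·5 = -1
  a_6 = -1·-1 + -1·-4 = 5
  a_7 = -1·5 + -1·-1 = -4
  a_8 = -1·-4 + -1·5 = -1
  a_9 = -1·-1 + -1·-4 = 5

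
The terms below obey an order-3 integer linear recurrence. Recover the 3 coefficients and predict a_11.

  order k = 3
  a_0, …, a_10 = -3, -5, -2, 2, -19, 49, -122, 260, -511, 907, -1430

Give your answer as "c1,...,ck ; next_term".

  a_3 = -3·-2 + -1·-5 + 3·-3 = 2
  a_4 = -3·2 + -1·-2 + 3·-5 = -19
  a_5 = -3·-19 + -1·2 + 3·-2 = 49
  a_6 = -3·49 + -1·-19 + 3·2 = -122
  a_7 = -3·-122 + -1·49 + 3·-19 = 260
  a_8 = -3·260 + -1·-122 + 3·49 = -511
  a_9 = -3·-511 + -1·260 + 3·-122 = 907
  a_10 = -3·907 + -1·-511 + 3·260 = -1430
  a_11 = -3·-1430 + -1·907 + 3·-511 = 1850

-3,-1,3 ; 1850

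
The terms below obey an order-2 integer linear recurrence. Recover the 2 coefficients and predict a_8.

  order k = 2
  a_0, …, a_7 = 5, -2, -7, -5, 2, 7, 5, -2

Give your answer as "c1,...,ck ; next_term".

1,-1 ; -7

  a_2 = 1·-2 + -1·5 = -7
  a_3 = 1·-7 + -1·-2 = -5
  a_4 = 1·-5 + -1·-7 = 2
  a_5 = 1·2 + -1·-5 = 7
  a_6 = 1·7 + -1·2 = 5
  a_7 = 1·5 + -1·7 = -2
  a_8 = 1·-2 + -1·5 = -7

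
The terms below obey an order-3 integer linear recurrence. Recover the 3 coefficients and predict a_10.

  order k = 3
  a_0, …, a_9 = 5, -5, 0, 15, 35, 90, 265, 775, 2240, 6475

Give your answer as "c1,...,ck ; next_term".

3,-1,2 ; 18735

  a_3 = 3·0 + -1·-5 + 2·5 = 15
  a_4 = 3·15 + -1·0 + 2·-5 = 35
  a_5 = 3·35 + -1·15 + 2·0 = 90
  a_6 = 3·90 + -1·35 + 2·15 = 265
  a_7 = 3·265 + -1·90 + 2·35 = 775
  a_8 = 3·775 + -1·265 + 2·90 = 2240
  a_9 = 3·2240 + -1·775 + 2·265 = 6475
  a_10 = 3·6475 + -1·2240 + 2·775 = 18735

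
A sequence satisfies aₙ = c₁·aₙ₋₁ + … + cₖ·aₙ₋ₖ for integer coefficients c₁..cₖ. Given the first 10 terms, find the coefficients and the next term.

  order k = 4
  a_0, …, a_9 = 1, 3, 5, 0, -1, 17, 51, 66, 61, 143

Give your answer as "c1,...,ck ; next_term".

  a_4 = 2·0 + -2·5 + 2·3 + 3·1 = -1
  a_5 = 2·-1 + -2·0 + 2·5 + 3·3 = 17
  a_6 = 2·17 + -2·-1 + 2·0 + 3·5 = 51
  a_7 = 2·51 + -2·17 + 2·-1 + 3·0 = 66
  a_8 = 2·66 + -2·51 + 2·17 + 3·-1 = 61
  a_9 = 2·61 + -2·66 + 2·51 + 3·17 = 143
  a_10 = 2·143 + -2·61 + 2·66 + 3·51 = 449

2,-2,2,3 ; 449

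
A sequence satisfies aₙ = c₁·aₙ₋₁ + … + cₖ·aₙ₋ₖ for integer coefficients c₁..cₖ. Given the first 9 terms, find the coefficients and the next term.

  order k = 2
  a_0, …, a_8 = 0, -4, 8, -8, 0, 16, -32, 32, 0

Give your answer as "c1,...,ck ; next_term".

  a_2 = -2·-4 + -2·0 = 8
  a_3 = -2·8 + -2·-4 = -8
  a_4 = -2·-8 + -2·8 = 0
  a_5 = -2·0 + -2·-8 = 16
  a_6 = -2·16 + -2·0 = -32
  a_7 = -2·-32 + -2·16 = 32
  a_8 = -2·32 + -2·-32 = 0
  a_9 = -2·0 + -2·32 = -64

-2,-2 ; -64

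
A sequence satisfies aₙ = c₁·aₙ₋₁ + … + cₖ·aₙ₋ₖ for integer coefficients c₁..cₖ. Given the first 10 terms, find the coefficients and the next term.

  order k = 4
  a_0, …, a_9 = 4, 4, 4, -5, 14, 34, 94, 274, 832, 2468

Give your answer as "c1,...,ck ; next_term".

  a_4 = 2·-5 + 2·4 + 2·4 + 2·4 = 14
  a_5 = 2·14 + 2·-5 + 2·4 + 2·4 = 34
  a_6 = 2·34 + 2·14 + 2·-5 + 2·4 = 94
  a_7 = 2·94 + 2·34 + 2·14 + 2·-5 = 274
  a_8 = 2·274 + 2·94 + 2·34 + 2·14 = 832
  a_9 = 2·832 + 2·274 + 2·94 + 2·34 = 2468
  a_10 = 2·2468 + 2·832 + 2·274 + 2·94 = 7336

2,2,2,2 ; 7336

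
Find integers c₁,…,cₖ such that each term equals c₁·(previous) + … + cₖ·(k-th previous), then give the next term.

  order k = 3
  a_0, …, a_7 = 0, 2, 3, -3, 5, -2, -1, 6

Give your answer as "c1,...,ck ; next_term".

-1,0,1 ; -8

  a_3 = -1·3 + 0·2 + 1·0 = -3
  a_4 = -1·-3 + 0·3 + 1·2 = 5
  a_5 = -1·5 + 0·-3 + 1·3 = -2
  a_6 = -1·-2 + 0·5 + 1·-3 = -1
  a_7 = -1·-1 + 0·-2 + 1·5 = 6
  a_8 = -1·6 + 0·-1 + 1·-2 = -8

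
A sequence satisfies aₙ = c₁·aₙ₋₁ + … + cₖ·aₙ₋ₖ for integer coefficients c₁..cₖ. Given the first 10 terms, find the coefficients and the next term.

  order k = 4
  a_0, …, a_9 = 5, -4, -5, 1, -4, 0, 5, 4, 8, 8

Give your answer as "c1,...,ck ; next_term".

1,0,0,-1 ; 3

  a_4 = 1·1 + 0·-5 + 0·-4 + -1·5 = -4
  a_5 = 1·-4 + 0·1 + 0·-5 + -1·-4 = 0
  a_6 = 1·0 + 0·-4 + 0·1 + -1·-5 = 5
  a_7 = 1·5 + 0·0 + 0·-4 + -1·1 = 4
  a_8 = 1·4 + 0·5 + 0·0 + -1·-4 = 8
  a_9 = 1·8 + 0·4 + 0·5 + -1·0 = 8
  a_10 = 1·8 + 0·8 + 0·4 + -1·5 = 3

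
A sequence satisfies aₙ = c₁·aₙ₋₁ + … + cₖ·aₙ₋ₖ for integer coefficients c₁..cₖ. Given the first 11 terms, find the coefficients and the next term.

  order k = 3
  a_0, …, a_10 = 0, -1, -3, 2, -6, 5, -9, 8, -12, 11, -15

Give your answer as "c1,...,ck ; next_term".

-1,1,1 ; 14

  a_3 = -1·-3 + 1·-1 + 1·0 = 2
  a_4 = -1·2 + 1·-3 + 1·-1 = -6
  a_5 = -1·-6 + 1·2 + 1·-3 = 5
  a_6 = -1·5 + 1·-6 + 1·2 = -9
  a_7 = -1·-9 + 1·5 + 1·-6 = 8
  a_8 = -1·8 + 1·-9 + 1·5 = -12
  a_9 = -1·-12 + 1·8 + 1·-9 = 11
  a_10 = -1·11 + 1·-12 + 1·8 = -15
  a_11 = -1·-15 + 1·11 + 1·-12 = 14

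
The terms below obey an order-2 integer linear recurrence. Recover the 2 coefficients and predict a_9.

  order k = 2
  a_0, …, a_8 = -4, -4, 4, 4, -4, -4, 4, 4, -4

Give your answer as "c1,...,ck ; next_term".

  a_2 = 0·-4 + -1·-4 = 4
  a_3 = 0·4 + -1·-4 = 4
  a_4 = 0·4 + -1·4 = -4
  a_5 = 0·-4 + -1·4 = -4
  a_6 = 0·-4 + -1·-4 = 4
  a_7 = 0·4 + -1·-4 = 4
  a_8 = 0·4 + -1·4 = -4
  a_9 = 0·-4 + -1·4 = -4

0,-1 ; -4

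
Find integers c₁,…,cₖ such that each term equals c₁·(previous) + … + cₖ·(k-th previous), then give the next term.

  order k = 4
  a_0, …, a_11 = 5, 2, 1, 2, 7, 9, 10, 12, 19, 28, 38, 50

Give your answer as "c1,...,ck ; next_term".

  a_4 = 1·2 + 0·1 + 0·2 + 1·5 = 7
  a_5 = 1·7 + 0·2 + 0·1 + 1·2 = 9
  a_6 = 1·9 + 0·7 + 0·2 + 1·1 = 10
  a_7 = 1·10 + 0·9 + 0·7 + 1·2 = 12
  a_8 = 1·12 + 0·10 + 0·9 + 1·7 = 19
  a_9 = 1·19 + 0·12 + 0·10 + 1·9 = 28
  a_10 = 1·28 + 0·19 + 0·12 + 1·10 = 38
  a_11 = 1·38 + 0·28 + 0·19 + 1·12 = 50
  a_12 = 1·50 + 0·38 + 0·28 + 1·19 = 69

1,0,0,1 ; 69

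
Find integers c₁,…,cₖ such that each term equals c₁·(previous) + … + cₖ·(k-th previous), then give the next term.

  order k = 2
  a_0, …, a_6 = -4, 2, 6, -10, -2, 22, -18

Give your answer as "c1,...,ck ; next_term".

-1,-2 ; -26

  a_2 = -1·2 + -2·-4 = 6
  a_3 = -1·6 + -2·2 = -10
  a_4 = -1·-10 + -2·6 = -2
  a_5 = -1·-2 + -2·-10 = 22
  a_6 = -1·22 + -2·-2 = -18
  a_7 = -1·-18 + -2·22 = -26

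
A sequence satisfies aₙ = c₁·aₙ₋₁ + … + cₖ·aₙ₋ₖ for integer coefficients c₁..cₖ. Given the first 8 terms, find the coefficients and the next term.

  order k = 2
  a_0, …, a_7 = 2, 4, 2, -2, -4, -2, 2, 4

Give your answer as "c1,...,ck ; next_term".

  a_2 = 1·4 + -1·2 = 2
  a_3 = 1·2 + -1·4 = -2
  a_4 = 1·-2 + -1·2 = -4
  a_5 = 1·-4 + -1·-2 = -2
  a_6 = 1·-2 + -1·-4 = 2
  a_7 = 1·2 + -1·-2 = 4
  a_8 = 1·4 + -1·2 = 2

1,-1 ; 2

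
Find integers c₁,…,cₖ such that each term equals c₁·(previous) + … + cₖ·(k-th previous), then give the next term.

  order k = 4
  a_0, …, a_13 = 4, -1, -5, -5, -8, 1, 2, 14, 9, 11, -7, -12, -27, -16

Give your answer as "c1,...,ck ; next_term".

  a_4 = 0·-5 + 1·-5 + -1·-1 + -1·4 = -8
  a_5 = 0·-8 + 1·-5 + -1·-5 + -1·-1 = 1
  a_6 = 0·1 + 1·-8 + -1·-5 + -1·-5 = 2
  a_7 = 0·2 + 1·1 + -1·-8 + -1·-5 = 14
  a_8 = 0·14 + 1·2 + -1·1 + -1·-8 = 9
  a_9 = 0·9 + 1·14 + -1·2 + -1·1 = 11
  a_10 = 0·11 + 1·9 + -1·14 + -1·2 = -7
  a_11 = 0·-7 + 1·11 + -1·9 + -1·14 = -12
  a_12 = 0·-12 + 1·-7 + -1·11 + -1·9 = -27
  a_13 = 0·-27 + 1·-12 + -1·-7 + -1·11 = -16
  a_14 = 0·-16 + 1·-27 + -1·-12 + -1·-7 = -8

0,1,-1,-1 ; -8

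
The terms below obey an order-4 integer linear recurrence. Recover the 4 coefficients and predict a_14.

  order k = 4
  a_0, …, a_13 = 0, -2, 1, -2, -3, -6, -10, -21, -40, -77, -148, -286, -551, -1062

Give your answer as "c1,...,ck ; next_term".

  a_4 = 1·-2 + 1·1 + 1·-2 + 1·0 = -3
  a_5 = 1·-3 + 1·-2 + 1·1 + 1·-2 = -6
  a_6 = 1·-6 + 1·-3 + 1·-2 + 1·1 = -10
  a_7 = 1·-10 + 1·-6 + 1·-3 + 1·-2 = -21
  a_8 = 1·-21 + 1·-10 + 1·-6 + 1·-3 = -40
  a_9 = 1·-40 + 1·-21 + 1·-10 + 1·-6 = -77
  a_10 = 1·-77 + 1·-40 + 1·-21 + 1·-10 = -148
  a_11 = 1·-148 + 1·-77 + 1·-40 + 1·-21 = -286
  a_12 = 1·-286 + 1·-148 + 1·-77 + 1·-40 = -551
  a_13 = 1·-551 + 1·-286 + 1·-148 + 1·-77 = -1062
  a_14 = 1·-1062 + 1·-551 + 1·-286 + 1·-148 = -2047

1,1,1,1 ; -2047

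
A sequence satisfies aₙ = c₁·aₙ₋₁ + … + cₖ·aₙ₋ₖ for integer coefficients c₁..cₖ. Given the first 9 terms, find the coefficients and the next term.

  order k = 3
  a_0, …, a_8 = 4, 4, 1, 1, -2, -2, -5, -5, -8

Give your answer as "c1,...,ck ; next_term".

  a_3 = 1·1 + 1·4 + -1·4 = 1
  a_4 = 1·1 + 1·1 + -1·4 = -2
  a_5 = 1·-2 + 1·1 + -1·1 = -2
  a_6 = 1·-2 + 1·-2 + -1·1 = -5
  a_7 = 1·-5 + 1·-2 + -1·-2 = -5
  a_8 = 1·-5 + 1·-5 + -1·-2 = -8
  a_9 = 1·-8 + 1·-5 + -1·-5 = -8

1,1,-1 ; -8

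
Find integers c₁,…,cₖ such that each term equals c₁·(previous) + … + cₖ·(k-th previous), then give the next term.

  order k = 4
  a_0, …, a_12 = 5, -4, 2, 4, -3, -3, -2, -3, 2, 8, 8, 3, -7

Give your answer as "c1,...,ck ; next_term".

1,-1,0,-1 ; -18

  a_4 = 1·4 + -1·2 + 0·-4 + -1·5 = -3
  a_5 = 1·-3 + -1·4 + 0·2 + -1·-4 = -3
  a_6 = 1·-3 + -1·-3 + 0·4 + -1·2 = -2
  a_7 = 1·-2 + -1·-3 + 0·-3 + -1·4 = -3
  a_8 = 1·-3 + -1·-2 + 0·-3 + -1·-3 = 2
  a_9 = 1·2 + -1·-3 + 0·-2 + -1·-3 = 8
  a_10 = 1·8 + -1·2 + 0·-3 + -1·-2 = 8
  a_11 = 1·8 + -1·8 + 0·2 + -1·-3 = 3
  a_12 = 1·3 + -1·8 + 0·8 + -1·2 = -7
  a_13 = 1·-7 + -1·3 + 0·8 + -1·8 = -18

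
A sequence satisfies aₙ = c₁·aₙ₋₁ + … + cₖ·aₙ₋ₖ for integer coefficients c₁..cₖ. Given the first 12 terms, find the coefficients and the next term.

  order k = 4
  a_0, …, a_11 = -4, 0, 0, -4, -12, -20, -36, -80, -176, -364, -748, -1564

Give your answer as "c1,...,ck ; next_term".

  a_4 = 2·-4 + -1·0 + 2·0 + 1·-4 = -12
  a_5 = 2·-12 + -1·-4 + 2·0 + 1·0 = -20
  a_6 = 2·-20 + -1·-12 + 2·-4 + 1·0 = -36
  a_7 = 2·-36 + -1·-20 + 2·-12 + 1·-4 = -80
  a_8 = 2·-80 + -1·-36 + 2·-20 + 1·-12 = -176
  a_9 = 2·-176 + -1·-80 + 2·-36 + 1·-20 = -364
  a_10 = 2·-364 + -1·-176 + 2·-80 + 1·-36 = -748
  a_11 = 2·-748 + -1·-364 + 2·-176 + 1·-80 = -1564
  a_12 = 2·-1564 + -1·-748 + 2·-364 + 1·-176 = -3284

2,-1,2,1 ; -3284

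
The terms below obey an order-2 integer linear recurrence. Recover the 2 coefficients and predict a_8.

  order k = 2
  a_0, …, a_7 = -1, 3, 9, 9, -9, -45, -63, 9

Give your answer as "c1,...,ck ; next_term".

2,-3 ; 207

  a_2 = 2·3 + -3·-1 = 9
  a_3 = 2·9 + -3·3 = 9
  a_4 = 2·9 + -3·9 = -9
  a_5 = 2·-9 + -3·9 = -45
  a_6 = 2·-45 + -3·-9 = -63
  a_7 = 2·-63 + -3·-45 = 9
  a_8 = 2·9 + -3·-63 = 207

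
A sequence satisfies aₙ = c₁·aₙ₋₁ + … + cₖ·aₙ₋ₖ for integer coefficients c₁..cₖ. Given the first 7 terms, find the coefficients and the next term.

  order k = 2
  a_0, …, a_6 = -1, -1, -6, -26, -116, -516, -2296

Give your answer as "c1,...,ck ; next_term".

4,2 ; -10216

  a_2 = 4·-1 + 2·-1 = -6
  a_3 = 4·-6 + 2·-1 = -26
  a_4 = 4·-26 + 2·-6 = -116
  a_5 = 4·-116 + 2·-26 = -516
  a_6 = 4·-516 + 2·-116 = -2296
  a_7 = 4·-2296 + 2·-516 = -10216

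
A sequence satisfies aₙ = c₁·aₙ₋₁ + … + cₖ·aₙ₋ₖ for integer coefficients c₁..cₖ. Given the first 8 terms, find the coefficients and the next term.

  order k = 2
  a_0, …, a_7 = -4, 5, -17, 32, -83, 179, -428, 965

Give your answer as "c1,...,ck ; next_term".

-1,3 ; -2249

  a_2 = -1·5 + 3·-4 = -17
  a_3 = -1·-17 + 3·5 = 32
  a_4 = -1·32 + 3·-17 = -83
  a_5 = -1·-83 + 3·32 = 179
  a_6 = -1·179 + 3·-83 = -428
  a_7 = -1·-428 + 3·179 = 965
  a_8 = -1·965 + 3·-428 = -2249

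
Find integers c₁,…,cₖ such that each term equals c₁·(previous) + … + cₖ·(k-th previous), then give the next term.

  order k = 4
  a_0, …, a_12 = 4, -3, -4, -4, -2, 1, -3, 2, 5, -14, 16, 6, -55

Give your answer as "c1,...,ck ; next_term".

-1,-1,2,-1 ; 95

  a_4 = -1·-4 + -1·-4 + 2·-3 + -1·4 = -2
  a_5 = -1·-2 + -1·-4 + 2·-4 + -1·-3 = 1
  a_6 = -1·1 + -1·-2 + 2·-4 + -1·-4 = -3
  a_7 = -1·-3 + -1·1 + 2·-2 + -1·-4 = 2
  a_8 = -1·2 + -1·-3 + 2·1 + -1·-2 = 5
  a_9 = -1·5 + -1·2 + 2·-3 + -1·1 = -14
  a_10 = -1·-14 + -1·5 + 2·2 + -1·-3 = 16
  a_11 = -1·16 + -1·-14 + 2·5 + -1·2 = 6
  a_12 = -1·6 + -1·16 + 2·-14 + -1·5 = -55
  a_13 = -1·-55 + -1·6 + 2·16 + -1·-14 = 95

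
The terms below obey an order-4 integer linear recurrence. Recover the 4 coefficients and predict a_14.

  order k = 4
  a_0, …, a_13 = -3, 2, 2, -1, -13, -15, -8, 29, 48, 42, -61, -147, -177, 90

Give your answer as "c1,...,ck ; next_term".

1,0,-3,2 ; 409

  a_4 = 1·-1 + 0·2 + -3·2 + 2·-3 = -13
  a_5 = 1·-13 + 0·-1 + -3·2 + 2·2 = -15
  a_6 = 1·-15 + 0·-13 + -3·-1 + 2·2 = -8
  a_7 = 1·-8 + 0·-15 + -3·-13 + 2·-1 = 29
  a_8 = 1·29 + 0·-8 + -3·-15 + 2·-13 = 48
  a_9 = 1·48 + 0·29 + -3·-8 + 2·-15 = 42
  a_10 = 1·42 + 0·48 + -3·29 + 2·-8 = -61
  a_11 = 1·-61 + 0·42 + -3·48 + 2·29 = -147
  a_12 = 1·-147 + 0·-61 + -3·42 + 2·48 = -177
  a_13 = 1·-177 + 0·-147 + -3·-61 + 2·42 = 90
  a_14 = 1·90 + 0·-177 + -3·-147 + 2·-61 = 409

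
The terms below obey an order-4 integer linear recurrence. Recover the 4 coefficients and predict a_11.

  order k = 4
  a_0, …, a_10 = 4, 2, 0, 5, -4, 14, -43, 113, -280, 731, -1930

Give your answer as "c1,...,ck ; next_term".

  a_4 = -2·5 + 0·0 + -3·2 + 3·4 = -4
  a_5 = -2·-4 + 0·5 + -3·0 + 3·2 = 14
  a_6 = -2·14 + 0·-4 + -3·5 + 3·0 = -43
  a_7 = -2·-43 + 0·14 + -3·-4 + 3·5 = 113
  a_8 = -2·113 + 0·-43 + -3·14 + 3·-4 = -280
  a_9 = -2·-280 + 0·113 + -3·-43 + 3·14 = 731
  a_10 = -2·731 + 0·-280 + -3·113 + 3·-43 = -1930
  a_11 = -2·-1930 + 0·731 + -3·-280 + 3·113 = 5039

-2,0,-3,3 ; 5039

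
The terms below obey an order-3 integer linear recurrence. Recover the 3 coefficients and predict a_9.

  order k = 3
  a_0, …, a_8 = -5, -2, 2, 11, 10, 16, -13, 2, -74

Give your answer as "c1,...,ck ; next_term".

0,2,-3 ; 43

  a_3 = 0·2 + 2·-2 + -3·-5 = 11
  a_4 = 0·11 + 2·2 + -3·-2 = 10
  a_5 = 0·10 + 2·11 + -3·2 = 16
  a_6 = 0·16 + 2·10 + -3·11 = -13
  a_7 = 0·-13 + 2·16 + -3·10 = 2
  a_8 = 0·2 + 2·-13 + -3·16 = -74
  a_9 = 0·-74 + 2·2 + -3·-13 = 43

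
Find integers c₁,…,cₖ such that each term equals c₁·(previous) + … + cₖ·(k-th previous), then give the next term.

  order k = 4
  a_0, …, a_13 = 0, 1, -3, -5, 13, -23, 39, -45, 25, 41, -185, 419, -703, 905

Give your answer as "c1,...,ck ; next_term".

-2,-1,0,-2 ; -737

  a_4 = -2·-5 + -1·-3 + 0·1 + -2·0 = 13
  a_5 = -2·13 + -1·-5 + 0·-3 + -2·1 = -23
  a_6 = -2·-23 + -1·13 + 0·-5 + -2·-3 = 39
  a_7 = -2·39 + -1·-23 + 0·13 + -2·-5 = -45
  a_8 = -2·-45 + -1·39 + 0·-23 + -2·13 = 25
  a_9 = -2·25 + -1·-45 + 0·39 + -2·-23 = 41
  a_10 = -2·41 + -1·25 + 0·-45 + -2·39 = -185
  a_11 = -2·-185 + -1·41 + 0·25 + -2·-45 = 419
  a_12 = -2·419 + -1·-185 + 0·41 + -2·25 = -703
  a_13 = -2·-703 + -1·419 + 0·-185 + -2·41 = 905
  a_14 = -2·905 + -1·-703 + 0·419 + -2·-185 = -737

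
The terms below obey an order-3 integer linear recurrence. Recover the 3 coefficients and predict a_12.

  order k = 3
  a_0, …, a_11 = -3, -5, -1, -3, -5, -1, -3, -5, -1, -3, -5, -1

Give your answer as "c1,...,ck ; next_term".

  a_3 = 0·-1 + 0·-5 + 1·-3 = -3
  a_4 = 0·-3 + 0·-1 + 1·-5 = -5
  a_5 = 0·-5 + 0·-3 + 1·-1 = -1
  a_6 = 0·-1 + 0·-5 + 1·-3 = -3
  a_7 = 0·-3 + 0·-1 + 1·-5 = -5
  a_8 = 0·-5 + 0·-3 + 1·-1 = -1
  a_9 = 0·-1 + 0·-5 + 1·-3 = -3
  a_10 = 0·-3 + 0·-1 + 1·-5 = -5
  a_11 = 0·-5 + 0·-3 + 1·-1 = -1
  a_12 = 0·-1 + 0·-5 + 1·-3 = -3

0,0,1 ; -3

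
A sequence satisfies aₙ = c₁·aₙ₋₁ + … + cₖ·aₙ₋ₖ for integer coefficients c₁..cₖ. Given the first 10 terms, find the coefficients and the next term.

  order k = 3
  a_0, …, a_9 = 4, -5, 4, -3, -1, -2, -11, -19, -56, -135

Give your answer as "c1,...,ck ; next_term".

1,3,2 ; -341

  a_3 = 1·4 + 3·-5 + 2·4 = -3
  a_4 = 1·-3 + 3·4 + 2·-5 = -1
  a_5 = 1·-1 + 3·-3 + 2·4 = -2
  a_6 = 1·-2 + 3·-1 + 2·-3 = -11
  a_7 = 1·-11 + 3·-2 + 2·-1 = -19
  a_8 = 1·-19 + 3·-11 + 2·-2 = -56
  a_9 = 1·-56 + 3·-19 + 2·-11 = -135
  a_10 = 1·-135 + 3·-56 + 2·-19 = -341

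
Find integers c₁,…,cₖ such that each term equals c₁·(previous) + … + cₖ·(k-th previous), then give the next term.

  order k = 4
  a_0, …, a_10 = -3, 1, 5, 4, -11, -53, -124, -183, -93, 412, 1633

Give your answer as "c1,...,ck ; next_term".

3,-3,-2,2 ; 3483

  a_4 = 3·4 + -3·5 + -2·1 + 2·-3 = -11
  a_5 = 3·-11 + -3·4 + -2·5 + 2·1 = -53
  a_6 = 3·-53 + -3·-11 + -2·4 + 2·5 = -124
  a_7 = 3·-124 + -3·-53 + -2·-11 + 2·4 = -183
  a_8 = 3·-183 + -3·-124 + -2·-53 + 2·-11 = -93
  a_9 = 3·-93 + -3·-183 + -2·-124 + 2·-53 = 412
  a_10 = 3·412 + -3·-93 + -2·-183 + 2·-124 = 1633
  a_11 = 3·1633 + -3·412 + -2·-93 + 2·-183 = 3483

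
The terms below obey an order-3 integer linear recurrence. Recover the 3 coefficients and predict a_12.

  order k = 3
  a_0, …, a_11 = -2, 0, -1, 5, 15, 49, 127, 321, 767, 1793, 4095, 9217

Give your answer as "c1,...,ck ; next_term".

3,0,-4 ; 20479

  a_3 = 3·-1 + 0·0 + -4·-2 = 5
  a_4 = 3·5 + 0·-1 + -4·0 = 15
  a_5 = 3·15 + 0·5 + -4·-1 = 49
  a_6 = 3·49 + 0·15 + -4·5 = 127
  a_7 = 3·127 + 0·49 + -4·15 = 321
  a_8 = 3·321 + 0·127 + -4·49 = 767
  a_9 = 3·767 + 0·321 + -4·127 = 1793
  a_10 = 3·1793 + 0·767 + -4·321 = 4095
  a_11 = 3·4095 + 0·1793 + -4·767 = 9217
  a_12 = 3·9217 + 0·4095 + -4·1793 = 20479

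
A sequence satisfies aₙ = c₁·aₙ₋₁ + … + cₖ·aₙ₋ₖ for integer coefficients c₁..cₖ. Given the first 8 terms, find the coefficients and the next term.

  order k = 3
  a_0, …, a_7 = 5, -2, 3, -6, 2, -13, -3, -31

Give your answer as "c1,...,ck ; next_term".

  a_3 = 1·3 + 2·-2 + -1·5 = -6
  a_4 = 1·-6 + 2·3 + -1·-2 = 2
  a_5 = 1·2 + 2·-6 + -1·3 = -13
  a_6 = 1·-13 + 2·2 + -1·-6 = -3
  a_7 = 1·-3 + 2·-13 + -1·2 = -31
  a_8 = 1·-31 + 2·-3 + -1·-13 = -24

1,2,-1 ; -24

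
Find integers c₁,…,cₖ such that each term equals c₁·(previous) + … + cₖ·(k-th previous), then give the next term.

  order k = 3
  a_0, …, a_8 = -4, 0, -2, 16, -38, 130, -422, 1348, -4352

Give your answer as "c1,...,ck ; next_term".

  a_3 = -2·-2 + 3·0 + -3·-4 = 16
  a_4 = -2·16 + 3·-2 + -3·0 = -38
  a_5 = -2·-38 + 3·16 + -3·-2 = 130
  a_6 = -2·130 + 3·-38 + -3·16 = -422
  a_7 = -2·-422 + 3·130 + -3·-38 = 1348
  a_8 = -2·1348 + 3·-422 + -3·130 = -4352
  a_9 = -2·-4352 + 3·1348 + -3·-422 = 14014

-2,3,-3 ; 14014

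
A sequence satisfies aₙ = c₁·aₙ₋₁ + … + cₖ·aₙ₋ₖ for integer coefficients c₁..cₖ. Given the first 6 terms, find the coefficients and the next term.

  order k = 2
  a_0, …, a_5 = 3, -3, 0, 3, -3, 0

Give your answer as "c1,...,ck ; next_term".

-1,-1 ; 3

  a_2 = -1·-3 + -1·3 = 0
  a_3 = -1·0 + -1·-3 = 3
  a_4 = -1·3 + -1·0 = -3
  a_5 = -1·-3 + -1·3 = 0
  a_6 = -1·0 + -1·-3 = 3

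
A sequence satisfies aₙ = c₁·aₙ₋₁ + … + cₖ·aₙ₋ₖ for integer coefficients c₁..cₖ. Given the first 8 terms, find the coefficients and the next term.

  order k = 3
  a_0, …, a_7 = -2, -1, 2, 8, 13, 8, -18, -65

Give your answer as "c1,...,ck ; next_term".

  a_3 = 2·2 + -2·-1 + -1·-2 = 8
  a_4 = 2·8 + -2·2 + -1·-1 = 13
  a_5 = 2·13 + -2·8 + -1·2 = 8
  a_6 = 2·8 + -2·13 + -1·8 = -18
  a_7 = 2·-18 + -2·8 + -1·13 = -65
  a_8 = 2·-65 + -2·-18 + -1·8 = -102

2,-2,-1 ; -102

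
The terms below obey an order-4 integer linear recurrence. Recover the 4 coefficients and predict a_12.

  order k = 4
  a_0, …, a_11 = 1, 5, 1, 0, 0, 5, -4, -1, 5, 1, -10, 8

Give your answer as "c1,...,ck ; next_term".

  a_4 = -1·0 + -1·1 + 0·5 + 1·1 = 0
  a_5 = -1·0 + -1·0 + 0·1 + 1·5 = 5
  a_6 = -1·5 + -1·0 + 0·0 + 1·1 = -4
  a_7 = -1·-4 + -1·5 + 0·0 + 1·0 = -1
  a_8 = -1·-1 + -1·-4 + 0·5 + 1·0 = 5
  a_9 = -1·5 + -1·-1 + 0·-4 + 1·5 = 1
  a_10 = -1·1 + -1·5 + 0·-1 + 1·-4 = -10
  a_11 = -1·-10 + -1·1 + 0·5 + 1·-1 = 8
  a_12 = -1·8 + -1·-10 + 0·1 + 1·5 = 7

-1,-1,0,1 ; 7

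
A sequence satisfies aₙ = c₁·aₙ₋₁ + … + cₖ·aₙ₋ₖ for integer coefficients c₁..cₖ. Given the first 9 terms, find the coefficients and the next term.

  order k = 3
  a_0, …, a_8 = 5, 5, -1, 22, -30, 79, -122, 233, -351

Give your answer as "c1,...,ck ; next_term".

-2,1,3 ; 569

  a_3 = -2·-1 + 1·5 + 3·5 = 22
  a_4 = -2·22 + 1·-1 + 3·5 = -30
  a_5 = -2·-30 + 1·22 + 3·-1 = 79
  a_6 = -2·79 + 1·-30 + 3·22 = -122
  a_7 = -2·-122 + 1·79 + 3·-30 = 233
  a_8 = -2·233 + 1·-122 + 3·79 = -351
  a_9 = -2·-351 + 1·233 + 3·-122 = 569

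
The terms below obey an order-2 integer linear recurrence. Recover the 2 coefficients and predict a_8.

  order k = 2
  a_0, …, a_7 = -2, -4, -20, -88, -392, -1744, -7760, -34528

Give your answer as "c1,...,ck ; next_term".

4,2 ; -153632

  a_2 = 4·-4 + 2·-2 = -20
  a_3 = 4·-20 + 2·-4 = -88
  a_4 = 4·-88 + 2·-20 = -392
  a_5 = 4·-392 + 2·-88 = -1744
  a_6 = 4·-1744 + 2·-392 = -7760
  a_7 = 4·-7760 + 2·-1744 = -34528
  a_8 = 4·-34528 + 2·-7760 = -153632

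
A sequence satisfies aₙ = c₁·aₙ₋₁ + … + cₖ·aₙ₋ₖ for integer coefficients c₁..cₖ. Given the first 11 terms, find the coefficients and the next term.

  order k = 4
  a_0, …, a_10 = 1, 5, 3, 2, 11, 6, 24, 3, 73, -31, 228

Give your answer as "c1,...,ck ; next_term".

-1,2,1,2 ; -211

  a_4 = -1·2 + 2·3 + 1·5 + 2·1 = 11
  a_5 = -1·11 + 2·2 + 1·3 + 2·5 = 6
  a_6 = -1·6 + 2·11 + 1·2 + 2·3 = 24
  a_7 = -1·24 + 2·6 + 1·11 + 2·2 = 3
  a_8 = -1·3 + 2·24 + 1·6 + 2·11 = 73
  a_9 = -1·73 + 2·3 + 1·24 + 2·6 = -31
  a_10 = -1·-31 + 2·73 + 1·3 + 2·24 = 228
  a_11 = -1·228 + 2·-31 + 1·73 + 2·3 = -211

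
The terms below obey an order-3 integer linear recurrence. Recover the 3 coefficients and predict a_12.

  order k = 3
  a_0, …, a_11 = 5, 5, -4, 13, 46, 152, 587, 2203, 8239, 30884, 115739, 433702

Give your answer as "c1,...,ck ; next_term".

  a_3 = 3·-4 + 2·5 + 3·5 = 13
  a_4 = 3·13 + 2·-4 + 3·5 = 46
  a_5 = 3·46 + 2·13 + 3·-4 = 152
  a_6 = 3·152 + 2·46 + 3·13 = 587
  a_7 = 3·587 + 2·152 + 3·46 = 2203
  a_8 = 3·2203 + 2·587 + 3·152 = 8239
  a_9 = 3·8239 + 2·2203 + 3·587 = 30884
  a_10 = 3·30884 + 2·8239 + 3·2203 = 115739
  a_11 = 3·115739 + 2·30884 + 3·8239 = 433702
  a_12 = 3·433702 + 2·115739 + 3·30884 = 1625236

3,2,3 ; 1625236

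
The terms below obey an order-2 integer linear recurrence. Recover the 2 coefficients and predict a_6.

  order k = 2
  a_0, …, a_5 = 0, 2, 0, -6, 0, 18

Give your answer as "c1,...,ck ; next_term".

0,-3 ; 0

  a_2 = 0·2 + -3·0 = 0
  a_3 = 0·0 + -3·2 = -6
  a_4 = 0·-6 + -3·0 = 0
  a_5 = 0·0 + -3·-6 = 18
  a_6 = 0·18 + -3·0 = 0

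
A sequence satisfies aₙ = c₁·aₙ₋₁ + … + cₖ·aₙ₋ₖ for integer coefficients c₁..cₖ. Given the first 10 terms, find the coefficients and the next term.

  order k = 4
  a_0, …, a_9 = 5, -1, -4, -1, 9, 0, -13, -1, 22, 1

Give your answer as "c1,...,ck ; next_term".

0,-1,0,1 ; -35

  a_4 = 0·-1 + -1·-4 + 0·-1 + 1·5 = 9
  a_5 = 0·9 + -1·-1 + 0·-4 + 1·-1 = 0
  a_6 = 0·0 + -1·9 + 0·-1 + 1·-4 = -13
  a_7 = 0·-13 + -1·0 + 0·9 + 1·-1 = -1
  a_8 = 0·-1 + -1·-13 + 0·0 + 1·9 = 22
  a_9 = 0·22 + -1·-1 + 0·-13 + 1·0 = 1
  a_10 = 0·1 + -1·22 + 0·-1 + 1·-13 = -35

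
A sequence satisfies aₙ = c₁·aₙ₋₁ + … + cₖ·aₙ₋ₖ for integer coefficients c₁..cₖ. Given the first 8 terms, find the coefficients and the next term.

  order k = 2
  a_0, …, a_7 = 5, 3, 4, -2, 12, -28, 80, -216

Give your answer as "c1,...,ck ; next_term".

  a_2 = -2·3 + 2·5 = 4
  a_3 = -2·4 + 2·3 = -2
  a_4 = -2·-2 + 2·4 = 12
  a_5 = -2·12 + 2·-2 = -28
  a_6 = -2·-28 + 2·12 = 80
  a_7 = -2·80 + 2·-28 = -216
  a_8 = -2·-216 + 2·80 = 592

-2,2 ; 592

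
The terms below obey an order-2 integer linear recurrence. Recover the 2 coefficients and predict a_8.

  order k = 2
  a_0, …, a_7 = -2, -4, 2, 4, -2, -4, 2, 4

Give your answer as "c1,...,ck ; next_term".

  a_2 = 0·-4 + -1·-2 = 2
  a_3 = 0·2 + -1·-4 = 4
  a_4 = 0·4 + -1·2 = -2
  a_5 = 0·-2 + -1·4 = -4
  a_6 = 0·-4 + -1·-2 = 2
  a_7 = 0·2 + -1·-4 = 4
  a_8 = 0·4 + -1·2 = -2

0,-1 ; -2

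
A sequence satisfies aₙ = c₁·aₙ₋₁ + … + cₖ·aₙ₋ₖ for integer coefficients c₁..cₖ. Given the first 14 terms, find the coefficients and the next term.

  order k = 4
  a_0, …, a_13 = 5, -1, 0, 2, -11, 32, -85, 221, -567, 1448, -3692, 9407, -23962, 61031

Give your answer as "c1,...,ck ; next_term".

  a_4 = -3·2 + -1·0 + 0·-1 + -1·5 = -11
  a_5 = -3·-11 + -1·2 + 0·0 + -1·-1 = 32
  a_6 = -3·32 + -1·-11 + 0·2 + -1·0 = -85
  a_7 = -3·-85 + -1·32 + 0·-11 + -1·2 = 221
  a_8 = -3·221 + -1·-85 + 0·32 + -1·-11 = -567
  a_9 = -3·-567 + -1·221 + 0·-85 + -1·32 = 1448
  a_10 = -3·1448 + -1·-567 + 0·221 + -1·-85 = -3692
  a_11 = -3·-3692 + -1·1448 + 0·-567 + -1·221 = 9407
  a_12 = -3·9407 + -1·-3692 + 0·1448 + -1·-567 = -23962
  a_13 = -3·-23962 + -1·9407 + 0·-3692 + -1·1448 = 61031
  a_14 = -3·61031 + -1·-23962 + 0·9407 + -1·-3692 = -155439

-3,-1,0,-1 ; -155439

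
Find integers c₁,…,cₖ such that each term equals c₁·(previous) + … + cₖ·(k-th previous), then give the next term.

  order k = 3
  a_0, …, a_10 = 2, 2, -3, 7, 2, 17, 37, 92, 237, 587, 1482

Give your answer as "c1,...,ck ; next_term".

1,3,2 ; 3717

  a_3 = 1·-3 + 3·2 + 2·2 = 7
  a_4 = 1·7 + 3·-3 + 2·2 = 2
  a_5 = 1·2 + 3·7 + 2·-3 = 17
  a_6 = 1·17 + 3·2 + 2·7 = 37
  a_7 = 1·37 + 3·17 + 2·2 = 92
  a_8 = 1·92 + 3·37 + 2·17 = 237
  a_9 = 1·237 + 3·92 + 2·37 = 587
  a_10 = 1·587 + 3·237 + 2·92 = 1482
  a_11 = 1·1482 + 3·587 + 2·237 = 3717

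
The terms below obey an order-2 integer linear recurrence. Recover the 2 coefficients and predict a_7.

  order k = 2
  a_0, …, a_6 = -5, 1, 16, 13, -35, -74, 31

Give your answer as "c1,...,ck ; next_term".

1,-3 ; 253

  a_2 = 1·1 + -3·-5 = 16
  a_3 = 1·16 + -3·1 = 13
  a_4 = 1·13 + -3·16 = -35
  a_5 = 1·-35 + -3·13 = -74
  a_6 = 1·-74 + -3·-35 = 31
  a_7 = 1·31 + -3·-74 = 253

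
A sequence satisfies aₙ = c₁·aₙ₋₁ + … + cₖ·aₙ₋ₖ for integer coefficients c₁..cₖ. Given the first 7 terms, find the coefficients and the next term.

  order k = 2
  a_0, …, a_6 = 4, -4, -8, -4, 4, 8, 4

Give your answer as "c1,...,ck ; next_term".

1,-1 ; -4

  a_2 = 1·-4 + -1·4 = -8
  a_3 = 1·-8 + -1·-4 = -4
  a_4 = 1·-4 + -1·-8 = 4
  a_5 = 1·4 + -1·-4 = 8
  a_6 = 1·8 + -1·4 = 4
  a_7 = 1·4 + -1·8 = -4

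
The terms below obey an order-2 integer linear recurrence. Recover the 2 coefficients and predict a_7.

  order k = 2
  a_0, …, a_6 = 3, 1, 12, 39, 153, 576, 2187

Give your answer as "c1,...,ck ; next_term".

  a_2 = 3·1 + 3·3 = 12
  a_3 = 3·12 + 3·1 = 39
  a_4 = 3·39 + 3·12 = 153
  a_5 = 3·153 + 3·39 = 576
  a_6 = 3·576 + 3·153 = 2187
  a_7 = 3·2187 + 3·576 = 8289

3,3 ; 8289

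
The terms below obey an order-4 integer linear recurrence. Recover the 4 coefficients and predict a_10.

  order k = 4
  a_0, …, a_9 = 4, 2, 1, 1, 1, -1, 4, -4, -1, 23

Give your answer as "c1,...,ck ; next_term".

  a_4 = -2·1 + -1·1 + 4·2 + -1·4 = 1
  a_5 = -2·1 + -1·1 + 4·1 + -1·2 = -1
  a_6 = -2·-1 + -1·1 + 4·1 + -1·1 = 4
  a_7 = -2·4 + -1·-1 + 4·1 + -1·1 = -4
  a_8 = -2·-4 + -1·4 + 4·-1 + -1·1 = -1
  a_9 = -2·-1 + -1·-4 + 4·4 + -1·-1 = 23
  a_10 = -2·23 + -1·-1 + 4·-4 + -1·4 = -65

-2,-1,4,-1 ; -65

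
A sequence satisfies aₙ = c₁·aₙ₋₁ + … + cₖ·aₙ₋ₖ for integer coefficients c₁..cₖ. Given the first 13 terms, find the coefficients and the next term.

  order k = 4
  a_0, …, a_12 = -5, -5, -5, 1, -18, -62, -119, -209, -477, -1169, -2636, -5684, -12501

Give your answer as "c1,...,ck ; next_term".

  a_4 = 2·1 + -1·-5 + 2·-5 + 3·-5 = -18
  a_5 = 2·-18 + -1·1 + 2·-5 + 3·-5 = -62
  a_6 = 2·-62 + -1·-18 + 2·1 + 3·-5 = -119
  a_7 = 2·-119 + -1·-62 + 2·-18 + 3·1 = -209
  a_8 = 2·-209 + -1·-119 + 2·-62 + 3·-18 = -477
  a_9 = 2·-477 + -1·-209 + 2·-119 + 3·-62 = -1169
  a_10 = 2·-1169 + -1·-477 + 2·-209 + 3·-119 = -2636
  a_11 = 2·-2636 + -1·-1169 + 2·-477 + 3·-209 = -5684
  a_12 = 2·-5684 + -1·-2636 + 2·-1169 + 3·-477 = -12501
  a_13 = 2·-12501 + -1·-5684 + 2·-2636 + 3·-1169 = -28097

2,-1,2,3 ; -28097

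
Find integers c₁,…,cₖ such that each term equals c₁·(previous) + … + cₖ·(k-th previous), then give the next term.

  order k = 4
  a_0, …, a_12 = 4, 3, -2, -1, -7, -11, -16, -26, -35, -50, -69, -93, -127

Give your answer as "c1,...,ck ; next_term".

  a_4 = 1·-1 + 1·-2 + 0·3 + -1·4 = -7
  a_5 = 1·-7 + 1·-1 + 0·-2 + -1·3 = -11
  a_6 = 1·-11 + 1·-7 + 0·-1 + -1·-2 = -16
  a_7 = 1·-16 + 1·-11 + 0·-7 + -1·-1 = -26
  a_8 = 1·-26 + 1·-16 + 0·-11 + -1·-7 = -35
  a_9 = 1·-35 + 1·-26 + 0·-16 + -1·-11 = -50
  a_10 = 1·-50 + 1·-35 + 0·-26 + -1·-16 = -69
  a_11 = 1·-69 + 1·-50 + 0·-35 + -1·-26 = -93
  a_12 = 1·-93 + 1·-69 + 0·-50 + -1·-35 = -127
  a_13 = 1·-127 + 1·-93 + 0·-69 + -1·-50 = -170

1,1,0,-1 ; -170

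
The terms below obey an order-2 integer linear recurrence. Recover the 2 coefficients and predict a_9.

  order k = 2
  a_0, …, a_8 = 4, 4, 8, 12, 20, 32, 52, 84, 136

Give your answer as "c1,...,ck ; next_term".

1,1 ; 220

  a_2 = 1·4 + 1·4 = 8
  a_3 = 1·8 + 1·4 = 12
  a_4 = 1·12 + 1·8 = 20
  a_5 = 1·20 + 1·12 = 32
  a_6 = 1·32 + 1·20 = 52
  a_7 = 1·52 + 1·32 = 84
  a_8 = 1·84 + 1·52 = 136
  a_9 = 1·136 + 1·84 = 220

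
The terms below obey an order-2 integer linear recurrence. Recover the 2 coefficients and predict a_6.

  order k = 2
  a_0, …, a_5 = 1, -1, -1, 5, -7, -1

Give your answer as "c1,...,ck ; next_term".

-2,-3 ; 23

  a_2 = -2·-1 + -3·1 = -1
  a_3 = -2·-1 + -3·-1 = 5
  a_4 = -2·5 + -3·-1 = -7
  a_5 = -2·-7 + -3·5 = -1
  a_6 = -2·-1 + -3·-7 = 23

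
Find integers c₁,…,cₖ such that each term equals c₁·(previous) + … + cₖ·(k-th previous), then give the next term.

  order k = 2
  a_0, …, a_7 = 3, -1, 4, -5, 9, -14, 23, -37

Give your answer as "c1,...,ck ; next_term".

  a_2 = -1·-1 + 1·3 = 4
  a_3 = -1·4 + 1·-1 = -5
  a_4 = -1·-5 + 1·4 = 9
  a_5 = -1·9 + 1·-5 = -14
  a_6 = -1·-14 + 1·9 = 23
  a_7 = -1·23 + 1·-14 = -37
  a_8 = -1·-37 + 1·23 = 60

-1,1 ; 60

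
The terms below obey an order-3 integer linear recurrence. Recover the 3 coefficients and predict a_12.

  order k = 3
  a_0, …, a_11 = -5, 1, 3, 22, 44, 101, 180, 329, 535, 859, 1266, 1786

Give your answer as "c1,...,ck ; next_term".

2,1,-3 ; 2261

  a_3 = 2·3 + 1·1 + -3·-5 = 22
  a_4 = 2·22 + 1·3 + -3·1 = 44
  a_5 = 2·44 + 1·22 + -3·3 = 101
  a_6 = 2·101 + 1·44 + -3·22 = 180
  a_7 = 2·180 + 1·101 + -3·44 = 329
  a_8 = 2·329 + 1·180 + -3·101 = 535
  a_9 = 2·535 + 1·329 + -3·180 = 859
  a_10 = 2·859 + 1·535 + -3·329 = 1266
  a_11 = 2·1266 + 1·859 + -3·535 = 1786
  a_12 = 2·1786 + 1·1266 + -3·859 = 2261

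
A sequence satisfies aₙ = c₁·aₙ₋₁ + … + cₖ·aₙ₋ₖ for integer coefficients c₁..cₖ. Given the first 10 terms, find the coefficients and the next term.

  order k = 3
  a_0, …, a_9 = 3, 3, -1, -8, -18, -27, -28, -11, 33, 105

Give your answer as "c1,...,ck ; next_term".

2,-1,-1 ; 188

  a_3 = 2·-1 + -1·3 + -1·3 = -8
  a_4 = 2·-8 + -1·-1 + -1·3 = -18
  a_5 = 2·-18 + -1·-8 + -1·-1 = -27
  a_6 = 2·-27 + -1·-18 + -1·-8 = -28
  a_7 = 2·-28 + -1·-27 + -1·-18 = -11
  a_8 = 2·-11 + -1·-28 + -1·-27 = 33
  a_9 = 2·33 + -1·-11 + -1·-28 = 105
  a_10 = 2·105 + -1·33 + -1·-11 = 188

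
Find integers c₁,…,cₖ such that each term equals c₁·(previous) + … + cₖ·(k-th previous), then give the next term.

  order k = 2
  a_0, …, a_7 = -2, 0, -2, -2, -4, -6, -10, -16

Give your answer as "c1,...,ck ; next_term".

  a_2 = 1·0 + 1·-2 = -2
  a_3 = 1·-2 + 1·0 = -2
  a_4 = 1·-2 + 1·-2 = -4
  a_5 = 1·-4 + 1·-2 = -6
  a_6 = 1·-6 + 1·-4 = -10
  a_7 = 1·-10 + 1·-6 = -16
  a_8 = 1·-16 + 1·-10 = -26

1,1 ; -26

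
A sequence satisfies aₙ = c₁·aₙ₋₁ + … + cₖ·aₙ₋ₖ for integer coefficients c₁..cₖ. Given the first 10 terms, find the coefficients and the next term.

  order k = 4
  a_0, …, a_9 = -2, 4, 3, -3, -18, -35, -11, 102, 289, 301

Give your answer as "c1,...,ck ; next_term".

1,-1,-4,-2 ; -374

  a_4 = 1·-3 + -1·3 + -4·4 + -2·-2 = -18
  a_5 = 1·-18 + -1·-3 + -4·3 + -2·4 = -35
  a_6 = 1·-35 + -1·-18 + -4·-3 + -2·3 = -11
  a_7 = 1·-11 + -1·-35 + -4·-18 + -2·-3 = 102
  a_8 = 1·102 + -1·-11 + -4·-35 + -2·-18 = 289
  a_9 = 1·289 + -1·102 + -4·-11 + -2·-35 = 301
  a_10 = 1·301 + -1·289 + -4·102 + -2·-11 = -374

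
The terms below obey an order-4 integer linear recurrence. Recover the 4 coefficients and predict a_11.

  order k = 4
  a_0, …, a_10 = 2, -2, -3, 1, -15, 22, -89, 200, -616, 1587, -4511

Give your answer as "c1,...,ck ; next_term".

  a_4 = -2·1 + 3·-3 + 3·-2 + 1·2 = -15
  a_5 = -2·-15 + 3·1 + 3·-3 + 1·-2 = 22
  a_6 = -2·22 + 3·-15 + 3·1 + 1·-3 = -89
  a_7 = -2·-89 + 3·22 + 3·-15 + 1·1 = 200
  a_8 = -2·200 + 3·-89 + 3·22 + 1·-15 = -616
  a_9 = -2·-616 + 3·200 + 3·-89 + 1·22 = 1587
  a_10 = -2·1587 + 3·-616 + 3·200 + 1·-89 = -4511
  a_11 = -2·-4511 + 3·1587 + 3·-616 + 1·200 = 12135

-2,3,3,1 ; 12135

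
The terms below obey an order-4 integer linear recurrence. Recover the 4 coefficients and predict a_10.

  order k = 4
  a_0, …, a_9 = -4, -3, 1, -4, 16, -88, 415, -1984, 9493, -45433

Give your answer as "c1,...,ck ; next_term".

  a_4 = -4·-4 + 3·1 + -3·-3 + 3·-4 = 16
  a_5 = -4·16 + 3·-4 + -3·1 + 3·-3 = -88
  a_6 = -4·-88 + 3·16 + -3·-4 + 3·1 = 415
  a_7 = -4·415 + 3·-88 + -3·16 + 3·-4 = -1984
  a_8 = -4·-1984 + 3·415 + -3·-88 + 3·16 = 9493
  a_9 = -4·9493 + 3·-1984 + -3·415 + 3·-88 = -45433
  a_10 = -4·-45433 + 3·9493 + -3·-1984 + 3·415 = 217408

-4,3,-3,3 ; 217408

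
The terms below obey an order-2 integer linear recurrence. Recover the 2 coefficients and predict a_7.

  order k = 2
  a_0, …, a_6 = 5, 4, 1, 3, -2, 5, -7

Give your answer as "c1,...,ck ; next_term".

-1,1 ; 12

  a_2 = -1·4 + 1·5 = 1
  a_3 = -1·1 + 1·4 = 3
  a_4 = -1·3 + 1·1 = -2
  a_5 = -1·-2 + 1·3 = 5
  a_6 = -1·5 + 1·-2 = -7
  a_7 = -1·-7 + 1·5 = 12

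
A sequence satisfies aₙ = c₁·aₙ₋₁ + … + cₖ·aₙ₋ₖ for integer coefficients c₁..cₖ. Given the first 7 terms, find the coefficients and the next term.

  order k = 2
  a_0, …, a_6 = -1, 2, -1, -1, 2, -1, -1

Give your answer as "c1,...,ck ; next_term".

  a_2 = -1·2 + -1·-1 = -1
  a_3 = -1·-1 + -1·2 = -1
  a_4 = -1·-1 + -1·-1 = 2
  a_5 = -1·2 + -1·-1 = -1
  a_6 = -1·-1 + -1·2 = -1
  a_7 = -1·-1 + -1·-1 = 2

-1,-1 ; 2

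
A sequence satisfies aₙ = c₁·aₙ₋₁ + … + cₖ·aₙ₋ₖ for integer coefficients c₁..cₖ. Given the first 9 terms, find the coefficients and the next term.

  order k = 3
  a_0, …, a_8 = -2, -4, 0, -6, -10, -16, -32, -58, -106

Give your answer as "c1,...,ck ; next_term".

1,1,1 ; -196

  a_3 = 1·0 + 1·-4 + 1·-2 = -6
  a_4 = 1·-6 + 1·0 + 1·-4 = -10
  a_5 = 1·-10 + 1·-6 + 1·0 = -16
  a_6 = 1·-16 + 1·-10 + 1·-6 = -32
  a_7 = 1·-32 + 1·-16 + 1·-10 = -58
  a_8 = 1·-58 + 1·-32 + 1·-16 = -106
  a_9 = 1·-106 + 1·-58 + 1·-32 = -196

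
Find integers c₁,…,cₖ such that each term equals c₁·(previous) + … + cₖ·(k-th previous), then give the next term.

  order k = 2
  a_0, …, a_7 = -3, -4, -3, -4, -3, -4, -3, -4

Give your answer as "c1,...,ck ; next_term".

  a_2 = 0·-4 + 1·-3 = -3
  a_3 = 0·-3 + 1·-4 = -4
  a_4 = 0·-4 + 1·-3 = -3
  a_5 = 0·-3 + 1·-4 = -4
  a_6 = 0·-4 + 1·-3 = -3
  a_7 = 0·-3 + 1·-4 = -4
  a_8 = 0·-4 + 1·-3 = -3

0,1 ; -3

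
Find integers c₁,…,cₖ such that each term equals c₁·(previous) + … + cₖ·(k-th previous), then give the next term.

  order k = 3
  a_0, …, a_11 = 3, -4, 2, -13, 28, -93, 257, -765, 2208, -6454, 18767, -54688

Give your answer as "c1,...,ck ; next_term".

-2,3,1 ; 159223

  a_3 = -2·2 + 3·-4 + 1·3 = -13
  a_4 = -2·-13 + 3·2 + 1·-4 = 28
  a_5 = -2·28 + 3·-13 + 1·2 = -93
  a_6 = -2·-93 + 3·28 + 1·-13 = 257
  a_7 = -2·257 + 3·-93 + 1·28 = -765
  a_8 = -2·-765 + 3·257 + 1·-93 = 2208
  a_9 = -2·2208 + 3·-765 + 1·257 = -6454
  a_10 = -2·-6454 + 3·2208 + 1·-765 = 18767
  a_11 = -2·18767 + 3·-6454 + 1·2208 = -54688
  a_12 = -2·-54688 + 3·18767 + 1·-6454 = 159223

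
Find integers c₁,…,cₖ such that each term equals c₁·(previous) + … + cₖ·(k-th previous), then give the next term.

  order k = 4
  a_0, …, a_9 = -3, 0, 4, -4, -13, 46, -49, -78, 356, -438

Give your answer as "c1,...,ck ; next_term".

-2,-3,2,3 ; -495

  a_4 = -2·-4 + -3·4 + 2·0 + 3·-3 = -13
  a_5 = -2·-13 + -3·-4 + 2·4 + 3·0 = 46
  a_6 = -2·46 + -3·-13 + 2·-4 + 3·4 = -49
  a_7 = -2·-49 + -3·46 + 2·-13 + 3·-4 = -78
  a_8 = -2·-78 + -3·-49 + 2·46 + 3·-13 = 356
  a_9 = -2·356 + -3·-78 + 2·-49 + 3·46 = -438
  a_10 = -2·-438 + -3·356 + 2·-78 + 3·-49 = -495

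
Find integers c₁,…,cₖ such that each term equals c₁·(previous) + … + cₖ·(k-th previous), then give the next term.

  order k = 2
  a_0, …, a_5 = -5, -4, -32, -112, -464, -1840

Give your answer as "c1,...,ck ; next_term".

  a_2 = 3·-4 + 4·-5 = -32
  a_3 = 3·-32 + 4·-4 = -112
  a_4 = 3·-112 + 4·-32 = -464
  a_5 = 3·-464 + 4·-112 = -1840
  a_6 = 3·-1840 + 4·-464 = -7376

3,4 ; -7376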